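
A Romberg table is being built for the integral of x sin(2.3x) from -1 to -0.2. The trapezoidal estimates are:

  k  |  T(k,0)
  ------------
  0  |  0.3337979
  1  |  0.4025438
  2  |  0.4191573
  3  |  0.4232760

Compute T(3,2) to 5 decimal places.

0.42465

Richardson extrapolation on the trapezoidal column (denominator 4−1=3):
T(2,1) = 0.4191573 + (0.4191573 − 0.4025438)/3 = 0.4246951
T(3,1) = (4·0.4232760 − 0.4191573) / 3 = 0.4246489
T(3,2) = 0.4246489 + (0.4246489 − 0.4246951)/15 = 0.4246458
(Column j=1 coincides with Simpson's rule on the same nodes.)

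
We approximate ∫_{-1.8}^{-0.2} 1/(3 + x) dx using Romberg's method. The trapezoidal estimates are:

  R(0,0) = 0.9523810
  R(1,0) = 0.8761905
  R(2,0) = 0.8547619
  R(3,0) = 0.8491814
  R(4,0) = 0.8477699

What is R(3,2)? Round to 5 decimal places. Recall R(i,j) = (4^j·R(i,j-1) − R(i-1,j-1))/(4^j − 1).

R(2,1) = 0.8547619 + (0.8547619 − 0.8761905)/3 = 0.8476190
R(3,1) = 0.8491814 + (0.8491814 − 0.8547619)/3 = 0.8473212
R(3,2) = (16·0.8473212 − 0.8476190) / 15 = 0.8473013
(Column j=1 coincides with Simpson's rule on the same nodes.)

0.84730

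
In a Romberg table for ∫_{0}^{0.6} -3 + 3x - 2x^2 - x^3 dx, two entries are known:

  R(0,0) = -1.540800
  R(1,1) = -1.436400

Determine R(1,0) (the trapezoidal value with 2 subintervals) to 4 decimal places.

From R(1,1) = (4·R(1,0) − R(0,0))/3, solve for R(1,0):
4·R(1,0) = 3·(-1.436400) + (-1.540800) = -5.850000
R(1,0) = -1.462500

-1.4625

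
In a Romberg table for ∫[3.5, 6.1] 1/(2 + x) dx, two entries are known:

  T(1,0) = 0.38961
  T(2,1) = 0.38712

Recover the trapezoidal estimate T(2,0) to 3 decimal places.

0.388

From T(2,1) = (4·T(2,0) − T(1,0))/3, solve for T(2,0):
4·T(2,0) = 3·0.38712 + 0.38961 = 1.55097
T(2,0) = 0.38774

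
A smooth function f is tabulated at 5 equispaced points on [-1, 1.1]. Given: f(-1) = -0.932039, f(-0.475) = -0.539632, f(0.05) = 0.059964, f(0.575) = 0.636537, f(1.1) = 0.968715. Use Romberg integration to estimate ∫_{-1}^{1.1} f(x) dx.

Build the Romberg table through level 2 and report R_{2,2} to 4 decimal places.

0.0951

R_{0,0} (trapezoid, 1 panel, h=2.1000): 0.038510
R_{1,0} (trapezoid, 2 panels, h=1.0500): 0.082217
R_{2,0} (trapezoid, 4 panels, h=0.5250): 0.091984
R_{1,1} = 0.082217 + (0.082217 − 0.038510)/3 = 0.096786
R_{2,1} = 0.091984 + (0.091984 − 0.082217)/3 = 0.095240
R_{2,2} = 0.095240 + (0.095240 − 0.096786)/15 = 0.095137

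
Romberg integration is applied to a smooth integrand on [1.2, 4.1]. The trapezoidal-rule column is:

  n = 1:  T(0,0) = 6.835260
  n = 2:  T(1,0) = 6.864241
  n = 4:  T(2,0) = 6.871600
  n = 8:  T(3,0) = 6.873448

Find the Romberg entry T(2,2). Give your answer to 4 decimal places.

6.8741

T(1,1) = (4·6.864241 − 6.835260) / 3 = 6.873901
T(2,1) = (4·6.871600 − 6.864241) / 3 = 6.874053
T(2,2) = 6.874053 + (6.874053 − 6.873901)/15 = 6.874063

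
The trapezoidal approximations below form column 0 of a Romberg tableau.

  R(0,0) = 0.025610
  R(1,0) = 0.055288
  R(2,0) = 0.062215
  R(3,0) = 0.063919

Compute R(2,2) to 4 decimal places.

R(1,1) = 0.055288 + (0.055288 − 0.025610)/3 = 0.065181
R(2,1) = (4·0.062215 − 0.055288) / 3 = 0.064524
R(2,2) = (16·0.064524 − 0.065181) / 15 = 0.064480

0.0645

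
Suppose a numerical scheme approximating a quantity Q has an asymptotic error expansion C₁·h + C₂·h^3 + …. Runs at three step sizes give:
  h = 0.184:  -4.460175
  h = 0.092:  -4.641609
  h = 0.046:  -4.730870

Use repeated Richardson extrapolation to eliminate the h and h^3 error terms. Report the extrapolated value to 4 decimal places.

-4.8197

First eliminate the h term (factor 2^1 = 2):
  B₁ = (2·(-4.641609) − (-4.460175))/1 = -4.823043
  B₂ = (2·(-4.730870) − (-4.641609))/1 = -4.820131
Then eliminate the h^3 term (factor 2^3 = 8):
  (8·(-4.820131) − (-4.823043))/7 = -4.819715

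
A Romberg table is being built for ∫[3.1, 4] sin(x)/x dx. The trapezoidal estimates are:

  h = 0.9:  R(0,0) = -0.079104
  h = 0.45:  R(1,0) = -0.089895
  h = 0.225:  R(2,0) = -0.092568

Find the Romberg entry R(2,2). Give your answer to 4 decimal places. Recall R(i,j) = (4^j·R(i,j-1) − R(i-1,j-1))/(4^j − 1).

-0.0935

Richardson extrapolation on the trapezoidal column (denominator 4−1=3):
R(1,1) = (4·(-0.089895) − (-0.079104)) / 3 = -0.093492
R(2,1) = (4·(-0.092568) − (-0.089895)) / 3 = -0.093459
R(2,2) = (16·(-0.093459) − (-0.093492)) / 15 = -0.093457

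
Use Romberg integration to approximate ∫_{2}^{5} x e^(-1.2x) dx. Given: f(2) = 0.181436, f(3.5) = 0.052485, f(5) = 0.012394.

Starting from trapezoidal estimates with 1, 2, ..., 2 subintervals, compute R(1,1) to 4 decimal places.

0.2019

R(0,0) (trapezoid, 1 panel, h=3.0000): 0.290745
R(1,0) (trapezoid, 2 panels, h=1.5000): 0.224100
R(1,1) = 0.224100 + (0.224100 − 0.290745)/3 = 0.201885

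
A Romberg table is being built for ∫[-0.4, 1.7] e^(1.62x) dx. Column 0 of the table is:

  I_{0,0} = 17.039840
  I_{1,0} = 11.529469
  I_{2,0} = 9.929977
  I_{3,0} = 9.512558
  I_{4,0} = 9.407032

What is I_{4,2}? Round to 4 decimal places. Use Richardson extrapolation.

I_{3,1} = 9.512558 + (9.512558 − 9.929977)/3 = 9.373418
I_{4,1} = 9.407032 + (9.407032 − 9.512558)/3 = 9.371857
I_{4,2} = 9.371857 + (9.371857 − 9.373418)/15 = 9.371753

9.3718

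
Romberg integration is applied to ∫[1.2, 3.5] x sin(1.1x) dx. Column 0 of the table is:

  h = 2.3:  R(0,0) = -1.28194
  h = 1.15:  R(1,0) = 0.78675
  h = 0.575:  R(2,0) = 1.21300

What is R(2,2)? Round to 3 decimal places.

1.347

Richardson extrapolation on the trapezoidal column (denominator 4−1=3):
R(1,1) = (4·0.78675 − (-1.28194)) / 3 = 1.47631
R(2,1) = (4·1.21300 − 0.78675) / 3 = 1.35508
R(2,2) = (16·1.35508 − 1.47631) / 15 = 1.34700
(Column j=1 coincides with Simpson's rule on the same nodes.)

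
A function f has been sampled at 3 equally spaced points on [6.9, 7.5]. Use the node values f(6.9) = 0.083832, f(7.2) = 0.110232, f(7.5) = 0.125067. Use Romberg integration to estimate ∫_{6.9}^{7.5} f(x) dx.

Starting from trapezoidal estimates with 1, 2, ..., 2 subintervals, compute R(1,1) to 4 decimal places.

R(0,0) (trapezoid, 1 panel, h=0.6000): 0.062670
R(1,0) (trapezoid, 2 panels, h=0.3000): 0.064404
R(1,1) = 0.064404 + (0.064404 − 0.062670)/3 = 0.064982

0.0650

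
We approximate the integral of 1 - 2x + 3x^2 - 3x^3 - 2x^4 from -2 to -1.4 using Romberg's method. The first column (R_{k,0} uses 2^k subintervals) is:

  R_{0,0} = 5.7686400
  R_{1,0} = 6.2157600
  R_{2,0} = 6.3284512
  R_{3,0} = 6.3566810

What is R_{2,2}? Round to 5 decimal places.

6.36610

Richardson extrapolation on the trapezoidal column (denominator 4−1=3):
R_{1,1} = 6.2157600 + (6.2157600 − 5.7686400)/3 = 6.3648000
R_{2,1} = 6.3284512 + (6.3284512 − 6.2157600)/3 = 6.3660149
R_{2,2} = 6.3660149 + (6.3660149 − 6.3648000)/15 = 6.3660959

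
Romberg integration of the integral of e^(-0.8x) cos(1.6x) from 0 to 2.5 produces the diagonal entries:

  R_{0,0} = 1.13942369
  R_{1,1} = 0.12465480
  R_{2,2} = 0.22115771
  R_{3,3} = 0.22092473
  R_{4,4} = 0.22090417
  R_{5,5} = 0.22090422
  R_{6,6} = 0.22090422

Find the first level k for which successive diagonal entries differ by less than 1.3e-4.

|R_{1,1} − R_{0,0}| = 1.01476889 ≥ 1.3e-4
|R_{2,2} − R_{1,1}| = 0.09650291 ≥ 1.3e-4
|R_{3,3} − R_{2,2}| = 0.00023298 ≥ 1.3e-4
|R_{4,4} − R_{3,3}| = 0.00002056 < 1.3e-4

k = 4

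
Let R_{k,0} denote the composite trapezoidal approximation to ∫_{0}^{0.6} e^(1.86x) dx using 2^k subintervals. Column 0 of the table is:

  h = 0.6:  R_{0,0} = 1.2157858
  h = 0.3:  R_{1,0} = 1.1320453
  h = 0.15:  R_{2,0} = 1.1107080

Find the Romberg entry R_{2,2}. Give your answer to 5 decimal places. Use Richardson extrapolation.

1.10356

Richardson extrapolation on the trapezoidal column (denominator 4−1=3):
R_{1,1} = 1.1320453 + (1.1320453 − 1.2157858)/3 = 1.1041318
R_{2,1} = (4·1.1107080 − 1.1320453) / 3 = 1.1035956
R_{2,2} = 1.1035956 + (1.1035956 − 1.1041318)/15 = 1.1035599
(Column j=1 coincides with Simpson's rule on the same nodes.)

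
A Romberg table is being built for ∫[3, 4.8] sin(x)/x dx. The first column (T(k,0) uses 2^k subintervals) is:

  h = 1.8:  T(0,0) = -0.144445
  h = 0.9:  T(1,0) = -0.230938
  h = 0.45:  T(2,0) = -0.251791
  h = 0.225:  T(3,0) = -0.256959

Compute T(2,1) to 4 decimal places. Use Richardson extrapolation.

Richardson extrapolation on the trapezoidal column (denominator 4−1=3):
T(2,1) = (4·(-0.251791) − (-0.230938)) / 3 = -0.258742
(Column j=1 coincides with Simpson's rule on the same nodes.)

-0.2587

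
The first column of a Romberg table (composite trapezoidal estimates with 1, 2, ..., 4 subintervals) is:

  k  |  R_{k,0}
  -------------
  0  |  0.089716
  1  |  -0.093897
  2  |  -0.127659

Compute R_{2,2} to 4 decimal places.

R_{1,1} = (4·(-0.093897) − 0.089716) / 3 = -0.155101
R_{2,1} = (4·(-0.127659) − (-0.093897)) / 3 = -0.138913
R_{2,2} = (16·(-0.138913) − (-0.155101)) / 15 = -0.137834

-0.1378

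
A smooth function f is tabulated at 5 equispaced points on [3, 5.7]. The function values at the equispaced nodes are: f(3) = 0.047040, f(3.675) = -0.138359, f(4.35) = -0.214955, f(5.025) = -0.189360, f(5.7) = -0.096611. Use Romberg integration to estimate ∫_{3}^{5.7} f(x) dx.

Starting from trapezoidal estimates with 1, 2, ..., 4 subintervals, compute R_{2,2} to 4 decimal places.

R_{0,0} (trapezoid, 1 panel, h=2.7000): -0.066921
R_{1,0} (trapezoid, 2 panels, h=1.3500): -0.323650
R_{2,0} (trapezoid, 4 panels, h=0.6750): -0.383035
R_{1,1} = -0.323650 + (-0.323650 − (-0.066921))/3 = -0.409226
R_{2,1} = -0.383035 + (-0.383035 − (-0.323650))/3 = -0.402830
R_{2,2} = -0.402830 + (-0.402830 − (-0.409226))/15 = -0.402404

-0.4024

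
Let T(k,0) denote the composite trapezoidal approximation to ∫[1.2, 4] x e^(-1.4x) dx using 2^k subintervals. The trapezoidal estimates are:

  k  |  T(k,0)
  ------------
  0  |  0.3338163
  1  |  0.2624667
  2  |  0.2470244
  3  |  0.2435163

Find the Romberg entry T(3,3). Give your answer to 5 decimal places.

0.24238

Richardson extrapolation on the trapezoidal column (denominator 4−1=3):
T(1,1) = 0.2624667 + (0.2624667 − 0.3338163)/3 = 0.2386835
T(2,1) = 0.2470244 + (0.2470244 − 0.2624667)/3 = 0.2418770
T(3,1) = (4·0.2435163 − 0.2470244) / 3 = 0.2423469
T(2,2) = 0.2418770 + (0.2418770 − 0.2386835)/15 = 0.2420899
T(3,2) = (16·0.2423469 − 0.2418770) / 15 = 0.2423782
T(3,3) = 0.2423782 + (0.2423782 − 0.2420899)/63 = 0.2423828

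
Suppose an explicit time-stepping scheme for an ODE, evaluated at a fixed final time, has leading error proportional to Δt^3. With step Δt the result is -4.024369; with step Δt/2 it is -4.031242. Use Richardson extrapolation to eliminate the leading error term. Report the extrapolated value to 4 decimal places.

-4.0322

The leading error scales as Δt^3; refining by a factor of 2 reduces it by 2^3 = 8.
Extrapolated value = (8·A(Δt/2) − A(Δt)) / (8 − 1)
= (8·(-4.031242) − (-4.024369)) / 7
= -28.225567 / 7 = -4.032224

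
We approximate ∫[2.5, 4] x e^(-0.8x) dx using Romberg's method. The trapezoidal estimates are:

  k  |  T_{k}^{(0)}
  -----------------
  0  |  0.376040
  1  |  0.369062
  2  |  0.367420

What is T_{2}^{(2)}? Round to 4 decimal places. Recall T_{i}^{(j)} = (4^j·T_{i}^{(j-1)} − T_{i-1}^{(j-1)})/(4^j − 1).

Richardson extrapolation on the trapezoidal column (denominator 4−1=3):
T_{1}^{(1)} = 0.369062 + (0.369062 − 0.376040)/3 = 0.366736
T_{2}^{(1)} = 0.367420 + (0.367420 − 0.369062)/3 = 0.366873
T_{2}^{(2)} = 0.366873 + (0.366873 − 0.366736)/15 = 0.366882

0.3669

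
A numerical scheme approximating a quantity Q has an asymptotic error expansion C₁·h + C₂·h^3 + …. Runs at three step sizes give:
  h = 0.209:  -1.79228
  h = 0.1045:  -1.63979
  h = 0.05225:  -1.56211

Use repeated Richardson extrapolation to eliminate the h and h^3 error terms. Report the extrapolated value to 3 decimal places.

-1.484

First eliminate the h term (factor 2^1 = 2):
  B₁ = (2·(-1.63979) − (-1.79228))/1 = -1.48730
  B₂ = (2·(-1.56211) − (-1.63979))/1 = -1.48443
Then eliminate the h^3 term (factor 2^3 = 8):
  (8·(-1.48443) − (-1.48730))/7 = -1.48402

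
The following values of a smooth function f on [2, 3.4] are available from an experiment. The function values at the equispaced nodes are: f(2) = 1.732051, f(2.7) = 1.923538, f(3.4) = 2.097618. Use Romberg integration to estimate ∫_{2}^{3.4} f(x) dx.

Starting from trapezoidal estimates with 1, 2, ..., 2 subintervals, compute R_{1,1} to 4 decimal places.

R_{0,0} (trapezoid, 1 panel, h=1.4000): 2.680768
R_{1,0} (trapezoid, 2 panels, h=0.7000): 2.686861
R_{1,1} = 2.686861 + (2.686861 − 2.680768)/3 = 2.688892

2.6889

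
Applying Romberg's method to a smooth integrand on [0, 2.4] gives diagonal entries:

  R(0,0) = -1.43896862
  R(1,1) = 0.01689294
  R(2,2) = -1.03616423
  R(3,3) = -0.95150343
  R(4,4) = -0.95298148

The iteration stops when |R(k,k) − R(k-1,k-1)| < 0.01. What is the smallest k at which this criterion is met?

k = 4

|R(1,1) − R(0,0)| = 1.45586156 ≥ 0.01
|R(2,2) − R(1,1)| = 1.05305717 ≥ 0.01
|R(3,3) − R(2,2)| = 0.08466080 ≥ 0.01
|R(4,4) − R(3,3)| = 0.00147805 < 0.01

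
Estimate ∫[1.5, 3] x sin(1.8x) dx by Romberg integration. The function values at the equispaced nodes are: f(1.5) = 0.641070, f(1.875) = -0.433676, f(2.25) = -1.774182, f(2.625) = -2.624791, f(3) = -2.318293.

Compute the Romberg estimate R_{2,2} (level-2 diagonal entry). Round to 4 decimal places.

R_{0,0} (trapezoid, 1 panel, h=1.5000): -1.257917
R_{1,0} (trapezoid, 2 panels, h=0.7500): -1.959595
R_{2,0} (trapezoid, 4 panels, h=0.3750): -2.126723
R_{1,1} = -1.959595 + (-1.959595 − (-1.257917))/3 = -2.193488
R_{2,1} = -2.126723 + (-2.126723 − (-1.959595))/3 = -2.182432
R_{2,2} = -2.182432 + (-2.182432 − (-2.193488))/15 = -2.181695

-2.1817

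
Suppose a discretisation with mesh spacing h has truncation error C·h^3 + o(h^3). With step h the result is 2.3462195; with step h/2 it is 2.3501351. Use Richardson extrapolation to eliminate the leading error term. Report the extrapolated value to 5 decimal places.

Extrapolated value = (8·A(h/2) − A(h)) / (8 − 1)
= (8·2.3501351 − 2.3462195) / 7
= 16.4548613 / 7 = 2.3506945

2.35069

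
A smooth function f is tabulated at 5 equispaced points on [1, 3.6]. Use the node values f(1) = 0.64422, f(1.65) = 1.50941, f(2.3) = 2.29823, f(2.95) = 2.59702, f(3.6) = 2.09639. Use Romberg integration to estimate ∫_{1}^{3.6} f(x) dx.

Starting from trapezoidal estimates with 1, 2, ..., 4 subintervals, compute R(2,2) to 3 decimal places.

R(0,0) (trapezoid, 1 panel, h=2.6000): 3.56279
R(1,0) (trapezoid, 2 panels, h=1.3000): 4.76910
R(2,0) (trapezoid, 4 panels, h=0.6500): 5.05373
R(1,1) = 4.76910 + (4.76910 − 3.56279)/3 = 5.17120
R(2,1) = 5.05373 + (5.05373 − 4.76910)/3 = 5.14861
R(2,2) = 5.14861 + (5.14861 − 5.17120)/15 = 5.14710

5.147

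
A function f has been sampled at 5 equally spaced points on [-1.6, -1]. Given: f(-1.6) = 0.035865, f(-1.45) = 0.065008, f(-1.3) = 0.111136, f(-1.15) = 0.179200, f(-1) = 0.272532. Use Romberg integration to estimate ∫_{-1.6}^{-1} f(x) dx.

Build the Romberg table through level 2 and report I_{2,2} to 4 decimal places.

I_{0,0} (trapezoid, 1 panel, h=0.6000): 0.092519
I_{1,0} (trapezoid, 2 panels, h=0.3000): 0.079600
I_{2,0} (trapezoid, 4 panels, h=0.1500): 0.076431
I_{1,1} = 0.079600 + (0.079600 − 0.092519)/3 = 0.075294
I_{2,1} = 0.076431 + (0.076431 − 0.079600)/3 = 0.075375
I_{2,2} = 0.075375 + (0.075375 − 0.075294)/15 = 0.075380

0.0754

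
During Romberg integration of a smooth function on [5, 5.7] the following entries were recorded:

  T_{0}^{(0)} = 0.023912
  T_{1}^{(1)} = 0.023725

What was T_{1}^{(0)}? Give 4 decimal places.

From T_{1}^{(1)} = (4·T_{1}^{(0)} − T_{0}^{(0)})/3, solve for T_{1}^{(0)}:
4·T_{1}^{(0)} = 3·0.023725 + 0.023912 = 0.095087
T_{1}^{(0)} = 0.023772

0.0238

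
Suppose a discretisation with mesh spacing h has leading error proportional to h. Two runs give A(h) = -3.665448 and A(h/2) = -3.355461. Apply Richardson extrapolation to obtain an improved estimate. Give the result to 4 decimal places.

The leading error scales as h; refining by a factor of 2 reduces it by 2^1 = 2.
Extrapolated value = (2·A(h/2) − A(h)) / (2 − 1)
= (2·(-3.355461) − (-3.665448)) / 1
= -3.045474 / 1 = -3.045474

-3.0455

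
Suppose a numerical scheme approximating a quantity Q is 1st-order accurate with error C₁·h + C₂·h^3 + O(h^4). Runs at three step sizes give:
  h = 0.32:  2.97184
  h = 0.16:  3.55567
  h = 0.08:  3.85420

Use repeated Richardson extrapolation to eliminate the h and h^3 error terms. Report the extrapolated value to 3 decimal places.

4.155

First eliminate the h term (factor 2^1 = 2):
  B₁ = (2·3.55567 − 2.97184)/1 = 4.13950
  B₂ = (2·3.85420 − 3.55567)/1 = 4.15273
Then eliminate the h^3 term (factor 2^3 = 8):
  (8·4.15273 − 4.13950)/7 = 4.15462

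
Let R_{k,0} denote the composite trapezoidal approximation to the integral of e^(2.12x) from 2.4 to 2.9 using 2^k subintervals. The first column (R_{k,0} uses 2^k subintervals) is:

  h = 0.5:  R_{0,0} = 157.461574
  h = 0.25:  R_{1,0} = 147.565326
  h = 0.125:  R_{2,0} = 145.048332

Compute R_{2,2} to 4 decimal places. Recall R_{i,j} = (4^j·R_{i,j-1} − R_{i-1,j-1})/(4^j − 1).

144.2055

R_{1,1} = (4·147.565326 − 157.461574) / 3 = 144.266577
R_{2,1} = 145.048332 + (145.048332 − 147.565326)/3 = 144.209334
R_{2,2} = 144.209334 + (144.209334 − 144.266577)/15 = 144.205518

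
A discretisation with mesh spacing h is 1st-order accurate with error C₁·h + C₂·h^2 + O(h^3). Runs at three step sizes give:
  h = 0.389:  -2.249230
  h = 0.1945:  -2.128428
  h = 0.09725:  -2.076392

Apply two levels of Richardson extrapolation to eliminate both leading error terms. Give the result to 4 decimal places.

First eliminate the h term (factor 2^1 = 2):
  B₁ = (2·(-2.128428) − (-2.249230))/1 = -2.007626
  B₂ = (2·(-2.076392) − (-2.128428))/1 = -2.024356
Then eliminate the h^2 term (factor 2^2 = 4):
  (4·(-2.024356) − (-2.007626))/3 = -2.029933

-2.0299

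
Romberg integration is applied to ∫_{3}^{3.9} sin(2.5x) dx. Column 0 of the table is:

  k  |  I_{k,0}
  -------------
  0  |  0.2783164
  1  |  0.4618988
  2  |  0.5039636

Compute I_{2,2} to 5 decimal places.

0.51764

Richardson extrapolation on the trapezoidal column (denominator 4−1=3):
I_{1,1} = (4·0.4618988 − 0.2783164) / 3 = 0.5230929
I_{2,1} = 0.5039636 + (0.5039636 − 0.4618988)/3 = 0.5179852
I_{2,2} = (16·0.5179852 − 0.5230929) / 15 = 0.5176447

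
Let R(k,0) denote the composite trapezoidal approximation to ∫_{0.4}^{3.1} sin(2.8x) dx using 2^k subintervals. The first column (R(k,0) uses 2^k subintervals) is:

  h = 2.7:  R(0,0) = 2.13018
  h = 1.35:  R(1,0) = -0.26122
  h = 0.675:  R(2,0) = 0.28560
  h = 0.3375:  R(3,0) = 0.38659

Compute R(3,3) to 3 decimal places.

0.415

Richardson extrapolation on the trapezoidal column (denominator 4−1=3):
R(1,1) = -0.26122 + (-0.26122 − 2.13018)/3 = -1.05835
R(2,1) = (4·0.28560 − (-0.26122)) / 3 = 0.46787
R(3,1) = 0.38659 + (0.38659 − 0.28560)/3 = 0.42025
R(2,2) = 0.46787 + (0.46787 − (-1.05835))/15 = 0.56962
R(3,2) = (16·0.42025 − 0.46787) / 15 = 0.41708
R(3,3) = (64·0.41708 − 0.56962) / 63 = 0.41466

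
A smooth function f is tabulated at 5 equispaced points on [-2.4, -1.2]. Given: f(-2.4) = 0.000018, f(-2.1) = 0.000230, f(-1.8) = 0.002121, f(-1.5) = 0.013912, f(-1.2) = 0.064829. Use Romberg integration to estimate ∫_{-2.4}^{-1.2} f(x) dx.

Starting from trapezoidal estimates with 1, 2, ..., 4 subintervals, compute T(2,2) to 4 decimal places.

0.0124

T(0,0) (trapezoid, 1 panel, h=1.2000): 0.038908
T(1,0) (trapezoid, 2 panels, h=0.6000): 0.020727
T(2,0) (trapezoid, 4 panels, h=0.3000): 0.014606
T(1,1) = 0.020727 + (0.020727 − 0.038908)/3 = 0.014667
T(2,1) = 0.014606 + (0.014606 − 0.020727)/3 = 0.012566
T(2,2) = 0.012566 + (0.012566 − 0.014667)/15 = 0.012426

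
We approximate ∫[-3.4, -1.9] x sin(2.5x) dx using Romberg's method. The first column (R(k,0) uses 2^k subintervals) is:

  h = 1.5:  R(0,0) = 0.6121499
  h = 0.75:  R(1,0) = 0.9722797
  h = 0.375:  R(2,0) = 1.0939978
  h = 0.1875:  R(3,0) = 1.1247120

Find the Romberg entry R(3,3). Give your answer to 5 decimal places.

Richardson extrapolation on the trapezoidal column (denominator 4−1=3):
R(1,1) = 0.9722797 + (0.9722797 − 0.6121499)/3 = 1.0923230
R(2,1) = (4·1.0939978 − 0.9722797) / 3 = 1.1345705
R(3,1) = 1.1247120 + (1.1247120 − 1.0939978)/3 = 1.1349501
R(2,2) = (16·1.1345705 − 1.0923230) / 15 = 1.1373870
R(3,2) = (16·1.1349501 − 1.1345705) / 15 = 1.1349754
R(3,3) = 1.1349754 + (1.1349754 − 1.1373870)/63 = 1.1349371

1.13494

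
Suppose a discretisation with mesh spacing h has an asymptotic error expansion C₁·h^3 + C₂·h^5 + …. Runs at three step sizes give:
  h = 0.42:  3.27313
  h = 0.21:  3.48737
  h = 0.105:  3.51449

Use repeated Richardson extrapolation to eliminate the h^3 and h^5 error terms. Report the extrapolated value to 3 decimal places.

3.518

First eliminate the h^3 term (factor 2^3 = 8):
  B₁ = (8·3.48737 − 3.27313)/7 = 3.51798
  B₂ = (8·3.51449 − 3.48737)/7 = 3.51836
Then eliminate the h^5 term (factor 2^5 = 32):
  (32·3.51836 − 3.51798)/31 = 3.51837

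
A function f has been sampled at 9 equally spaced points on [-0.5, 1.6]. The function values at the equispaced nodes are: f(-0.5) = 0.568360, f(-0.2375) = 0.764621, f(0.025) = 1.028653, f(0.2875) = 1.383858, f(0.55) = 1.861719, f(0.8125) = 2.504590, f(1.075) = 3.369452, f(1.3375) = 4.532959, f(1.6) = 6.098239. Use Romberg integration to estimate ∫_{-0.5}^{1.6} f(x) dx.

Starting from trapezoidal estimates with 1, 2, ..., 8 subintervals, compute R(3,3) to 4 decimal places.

R(0,0) (trapezoid, 1 panel, h=2.1000): 6.999929
R(1,0) (trapezoid, 2 panels, h=1.0500): 5.454769
R(2,0) (trapezoid, 4 panels, h=0.5250): 5.036390
R(3,0) (trapezoid, 8 panels, h=0.2625): 4.929527
R(1,1) = 5.454769 + (5.454769 − 6.999929)/3 = 4.939716
R(2,1) = 5.036390 + (5.036390 − 5.454769)/3 = 4.896930
R(3,1) = 4.929527 + (4.929527 − 5.036390)/3 = 4.893906
R(2,2) = 4.896930 + (4.896930 − 4.939716)/15 = 4.894078
R(3,2) = 4.893906 + (4.893906 − 4.896930)/15 = 4.893704
R(3,3) = 4.893704 + (4.893704 − 4.894078)/63 = 4.893698

4.8937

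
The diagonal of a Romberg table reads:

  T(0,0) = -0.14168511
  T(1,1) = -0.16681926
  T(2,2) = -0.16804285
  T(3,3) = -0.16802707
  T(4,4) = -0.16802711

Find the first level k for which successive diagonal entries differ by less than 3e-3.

k = 2

|T(1,1) − T(0,0)| = 0.02513415 ≥ 3e-3
|T(2,2) − T(1,1)| = 0.00122359 < 3e-3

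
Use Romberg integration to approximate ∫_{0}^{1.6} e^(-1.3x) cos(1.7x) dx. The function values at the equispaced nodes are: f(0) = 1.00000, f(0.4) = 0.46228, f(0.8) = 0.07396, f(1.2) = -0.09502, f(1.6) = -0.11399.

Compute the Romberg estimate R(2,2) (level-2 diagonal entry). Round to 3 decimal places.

R(0,0) (trapezoid, 1 panel, h=1.6000): 0.70881
R(1,0) (trapezoid, 2 panels, h=0.8000): 0.41357
R(2,0) (trapezoid, 4 panels, h=0.4000): 0.35369
R(1,1) = 0.41357 + (0.41357 − 0.70881)/3 = 0.31516
R(2,1) = 0.35369 + (0.35369 − 0.41357)/3 = 0.33373
R(2,2) = 0.33373 + (0.33373 − 0.31516)/15 = 0.33497

0.335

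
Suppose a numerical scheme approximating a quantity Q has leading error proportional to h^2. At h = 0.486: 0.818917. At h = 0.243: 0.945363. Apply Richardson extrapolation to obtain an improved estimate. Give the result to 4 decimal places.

0.9875

The leading error scales as h^2; refining by a factor of 2 reduces it by 2^2 = 4.
Extrapolated value = (4·A(h/2) − A(h)) / (4 − 1)
= (4·0.945363 − 0.818917) / 3
= 2.962535 / 3 = 0.987512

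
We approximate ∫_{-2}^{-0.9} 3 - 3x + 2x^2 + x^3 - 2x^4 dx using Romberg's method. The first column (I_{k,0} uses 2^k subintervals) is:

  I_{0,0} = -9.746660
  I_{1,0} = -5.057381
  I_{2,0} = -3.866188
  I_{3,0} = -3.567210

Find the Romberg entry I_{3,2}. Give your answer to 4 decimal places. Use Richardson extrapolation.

-3.4674

I_{2,1} = -3.866188 + (-3.866188 − (-5.057381))/3 = -3.469124
I_{3,1} = (4·(-3.567210) − (-3.866188)) / 3 = -3.467551
I_{3,2} = (16·(-3.467551) − (-3.469124)) / 15 = -3.467446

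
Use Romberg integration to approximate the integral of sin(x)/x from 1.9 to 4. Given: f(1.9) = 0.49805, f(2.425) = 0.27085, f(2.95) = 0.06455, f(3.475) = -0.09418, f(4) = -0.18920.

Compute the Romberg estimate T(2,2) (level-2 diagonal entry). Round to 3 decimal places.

0.200

T(0,0) (trapezoid, 1 panel, h=2.1000): 0.32429
T(1,0) (trapezoid, 2 panels, h=1.0500): 0.22992
T(2,0) (trapezoid, 4 panels, h=0.5250): 0.20771
T(1,1) = 0.22992 + (0.22992 − 0.32429)/3 = 0.19846
T(2,1) = 0.20771 + (0.20771 − 0.22992)/3 = 0.20031
T(2,2) = 0.20031 + (0.20031 − 0.19846)/15 = 0.20043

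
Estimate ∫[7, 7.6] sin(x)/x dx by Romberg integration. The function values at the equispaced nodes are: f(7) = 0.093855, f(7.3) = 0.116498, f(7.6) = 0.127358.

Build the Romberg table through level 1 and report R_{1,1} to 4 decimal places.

R_{0,0} (trapezoid, 1 panel, h=0.6000): 0.066364
R_{1,0} (trapezoid, 2 panels, h=0.3000): 0.068131
R_{1,1} = 0.068131 + (0.068131 − 0.066364)/3 = 0.068720

0.0687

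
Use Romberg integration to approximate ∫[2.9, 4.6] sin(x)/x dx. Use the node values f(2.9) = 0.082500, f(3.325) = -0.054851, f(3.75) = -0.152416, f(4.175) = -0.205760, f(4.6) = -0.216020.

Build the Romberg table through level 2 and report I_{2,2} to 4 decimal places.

I_{0,0} (trapezoid, 1 panel, h=1.7000): -0.113492
I_{1,0} (trapezoid, 2 panels, h=0.8500): -0.186300
I_{2,0} (trapezoid, 4 panels, h=0.4250): -0.203909
I_{1,1} = -0.186300 + (-0.186300 − (-0.113492))/3 = -0.210569
I_{2,1} = -0.203909 + (-0.203909 − (-0.186300))/3 = -0.209779
I_{2,2} = -0.209779 + (-0.209779 − (-0.210569))/15 = -0.209726

-0.2097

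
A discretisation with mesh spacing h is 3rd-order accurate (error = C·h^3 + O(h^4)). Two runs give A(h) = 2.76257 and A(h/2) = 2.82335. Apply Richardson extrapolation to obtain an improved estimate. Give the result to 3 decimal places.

The leading error scales as h^3; refining by a factor of 2 reduces it by 2^3 = 8.
Extrapolated value = (8·A(h/2) − A(h)) / (8 − 1)
= (8·2.82335 − 2.76257) / 7
= 19.82423 / 7 = 2.83203

2.832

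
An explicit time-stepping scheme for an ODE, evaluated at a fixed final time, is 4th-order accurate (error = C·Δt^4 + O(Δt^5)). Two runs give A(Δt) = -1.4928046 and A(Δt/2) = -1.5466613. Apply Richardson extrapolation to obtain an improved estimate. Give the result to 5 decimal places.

The leading error scales as Δt^4; refining by a factor of 2 reduces it by 2^4 = 16.
Extrapolated value = (16·A(Δt/2) − A(Δt)) / (16 − 1)
= (16·(-1.5466613) − (-1.4928046)) / 15
= -23.2537762 / 15 = -1.5502517

-1.55025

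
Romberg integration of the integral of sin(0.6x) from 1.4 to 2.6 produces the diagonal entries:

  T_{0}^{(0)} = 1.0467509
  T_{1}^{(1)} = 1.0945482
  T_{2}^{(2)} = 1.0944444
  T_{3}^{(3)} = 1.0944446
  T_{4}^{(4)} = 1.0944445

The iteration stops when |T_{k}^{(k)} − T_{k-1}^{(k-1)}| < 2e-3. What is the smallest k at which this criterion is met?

k = 2

|T_{1}^{(1)} − T_{0}^{(0)}| = 0.0477973 ≥ 2e-3
|T_{2}^{(2)} − T_{1}^{(1)}| = 0.0001038 < 2e-3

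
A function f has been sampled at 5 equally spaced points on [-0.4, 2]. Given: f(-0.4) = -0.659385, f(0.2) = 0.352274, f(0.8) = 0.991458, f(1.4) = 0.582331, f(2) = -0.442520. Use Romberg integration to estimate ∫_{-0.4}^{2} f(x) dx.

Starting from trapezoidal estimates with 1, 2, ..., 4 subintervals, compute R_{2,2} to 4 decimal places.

0.9091

R_{0,0} (trapezoid, 1 panel, h=2.4000): -1.322286
R_{1,0} (trapezoid, 2 panels, h=1.2000): 0.528607
R_{2,0} (trapezoid, 4 panels, h=0.6000): 0.825066
R_{1,1} = 0.528607 + (0.528607 − (-1.322286))/3 = 1.145571
R_{2,1} = 0.825066 + (0.825066 − 0.528607)/3 = 0.923886
R_{2,2} = 0.923886 + (0.923886 − 1.145571)/15 = 0.909107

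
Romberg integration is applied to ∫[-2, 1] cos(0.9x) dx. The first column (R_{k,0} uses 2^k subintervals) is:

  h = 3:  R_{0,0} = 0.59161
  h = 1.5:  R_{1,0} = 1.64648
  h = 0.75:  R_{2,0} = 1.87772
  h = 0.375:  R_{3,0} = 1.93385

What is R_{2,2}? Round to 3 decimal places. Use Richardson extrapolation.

1.952

Richardson extrapolation on the trapezoidal column (denominator 4−1=3):
R_{1,1} = 1.64648 + (1.64648 − 0.59161)/3 = 1.99810
R_{2,1} = (4·1.87772 − 1.64648) / 3 = 1.95480
R_{2,2} = (16·1.95480 − 1.99810) / 15 = 1.95191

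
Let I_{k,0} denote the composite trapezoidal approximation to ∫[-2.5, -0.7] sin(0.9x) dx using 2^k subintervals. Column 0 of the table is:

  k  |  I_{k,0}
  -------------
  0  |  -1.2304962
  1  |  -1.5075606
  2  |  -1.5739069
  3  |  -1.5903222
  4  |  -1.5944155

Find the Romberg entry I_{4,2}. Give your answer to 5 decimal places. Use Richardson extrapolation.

I_{3,1} = (4·(-1.5903222) − (-1.5739069)) / 3 = -1.5957940
I_{4,1} = (4·(-1.5944155) − (-1.5903222)) / 3 = -1.5957799
I_{4,2} = (16·(-1.5957799) − (-1.5957940)) / 15 = -1.5957790

-1.59578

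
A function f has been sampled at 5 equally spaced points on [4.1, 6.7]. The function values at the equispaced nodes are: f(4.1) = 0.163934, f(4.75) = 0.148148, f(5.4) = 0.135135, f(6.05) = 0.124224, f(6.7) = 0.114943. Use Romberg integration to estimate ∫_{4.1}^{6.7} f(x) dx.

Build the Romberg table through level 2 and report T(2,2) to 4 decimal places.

0.3550

T(0,0) (trapezoid, 1 panel, h=2.6000): 0.362540
T(1,0) (trapezoid, 2 panels, h=1.3000): 0.356946
T(2,0) (trapezoid, 4 panels, h=0.6500): 0.355515
T(1,1) = 0.356946 + (0.356946 − 0.362540)/3 = 0.355081
T(2,1) = 0.355515 + (0.355515 − 0.356946)/3 = 0.355038
T(2,2) = 0.355038 + (0.355038 − 0.355081)/15 = 0.355035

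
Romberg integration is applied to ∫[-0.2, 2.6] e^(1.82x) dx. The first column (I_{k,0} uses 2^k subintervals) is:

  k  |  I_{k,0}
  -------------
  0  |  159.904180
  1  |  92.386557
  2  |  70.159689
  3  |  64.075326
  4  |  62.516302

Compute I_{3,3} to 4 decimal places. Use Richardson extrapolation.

61.9959

Richardson extrapolation on the trapezoidal column (denominator 4−1=3):
I_{1,1} = 92.386557 + (92.386557 − 159.904180)/3 = 69.880683
I_{2,1} = (4·70.159689 − 92.386557) / 3 = 62.750733
I_{3,1} = 64.075326 + (64.075326 − 70.159689)/3 = 62.047205
I_{2,2} = 62.750733 + (62.750733 − 69.880683)/15 = 62.275403
I_{3,2} = (16·62.047205 − 62.750733) / 15 = 62.000303
I_{3,3} = (64·62.000303 − 62.275403) / 63 = 61.995936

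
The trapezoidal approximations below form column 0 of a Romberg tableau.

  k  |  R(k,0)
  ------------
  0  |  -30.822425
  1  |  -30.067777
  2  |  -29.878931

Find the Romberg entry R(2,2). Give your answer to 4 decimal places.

-29.8160

Richardson extrapolation on the trapezoidal column (denominator 4−1=3):
R(1,1) = (4·(-30.067777) − (-30.822425)) / 3 = -29.816228
R(2,1) = -29.878931 + (-29.878931 − (-30.067777))/3 = -29.815982
R(2,2) = -29.815982 + (-29.815982 − (-29.816228))/15 = -29.815966
(Column j=1 coincides with Simpson's rule on the same nodes.)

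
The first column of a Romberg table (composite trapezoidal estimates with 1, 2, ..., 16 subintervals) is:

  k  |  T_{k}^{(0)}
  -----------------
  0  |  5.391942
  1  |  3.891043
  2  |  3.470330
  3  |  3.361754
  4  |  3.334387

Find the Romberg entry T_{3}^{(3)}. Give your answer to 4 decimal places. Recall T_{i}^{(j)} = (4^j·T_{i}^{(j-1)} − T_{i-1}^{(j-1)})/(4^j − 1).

Richardson extrapolation on the trapezoidal column (denominator 4−1=3):
T_{1}^{(1)} = (4·3.891043 − 5.391942) / 3 = 3.390743
T_{2}^{(1)} = (4·3.470330 − 3.891043) / 3 = 3.330092
T_{3}^{(1)} = 3.361754 + (3.361754 − 3.470330)/3 = 3.325562
T_{2}^{(2)} = 3.330092 + (3.330092 − 3.390743)/15 = 3.326049
T_{3}^{(2)} = 3.325562 + (3.325562 − 3.330092)/15 = 3.325260
T_{3}^{(3)} = (64·3.325260 − 3.326049) / 63 = 3.325247
(Column j=1 coincides with Simpson's rule on the same nodes.)

3.3252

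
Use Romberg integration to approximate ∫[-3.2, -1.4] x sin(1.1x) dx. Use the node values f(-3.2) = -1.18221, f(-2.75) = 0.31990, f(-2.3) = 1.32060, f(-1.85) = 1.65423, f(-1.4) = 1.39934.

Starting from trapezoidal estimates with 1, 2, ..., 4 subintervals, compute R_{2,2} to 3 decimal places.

R_{0,0} (trapezoid, 1 panel, h=1.8000): 0.19542
R_{1,0} (trapezoid, 2 panels, h=0.9000): 1.28625
R_{2,0} (trapezoid, 4 panels, h=0.4500): 1.53148
R_{1,1} = 1.28625 + (1.28625 − 0.19542)/3 = 1.64986
R_{2,1} = 1.53148 + (1.53148 − 1.28625)/3 = 1.61322
R_{2,2} = 1.61322 + (1.61322 − 1.64986)/15 = 1.61078

1.611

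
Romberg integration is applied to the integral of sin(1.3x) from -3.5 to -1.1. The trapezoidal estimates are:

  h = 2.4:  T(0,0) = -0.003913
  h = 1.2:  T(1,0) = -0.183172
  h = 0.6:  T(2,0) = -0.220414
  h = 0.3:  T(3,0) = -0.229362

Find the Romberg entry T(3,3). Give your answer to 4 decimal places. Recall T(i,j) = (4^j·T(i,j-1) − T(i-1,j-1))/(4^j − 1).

Richardson extrapolation on the trapezoidal column (denominator 4−1=3):
T(1,1) = -0.183172 + (-0.183172 − (-0.003913))/3 = -0.242925
T(2,1) = (4·(-0.220414) − (-0.183172)) / 3 = -0.232828
T(3,1) = (4·(-0.229362) − (-0.220414)) / 3 = -0.232345
T(2,2) = -0.232828 + (-0.232828 − (-0.242925))/15 = -0.232155
T(3,2) = -0.232345 + (-0.232345 − (-0.232828))/15 = -0.232313
T(3,3) = (64·(-0.232313) − (-0.232155)) / 63 = -0.232316
(Column j=1 coincides with Simpson's rule on the same nodes.)

-0.2323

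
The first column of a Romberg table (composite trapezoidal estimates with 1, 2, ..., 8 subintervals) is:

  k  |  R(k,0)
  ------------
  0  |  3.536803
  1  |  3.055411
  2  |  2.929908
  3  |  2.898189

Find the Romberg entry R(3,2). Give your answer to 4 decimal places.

Richardson extrapolation on the trapezoidal column (denominator 4−1=3):
R(2,1) = 2.929908 + (2.929908 − 3.055411)/3 = 2.888074
R(3,1) = (4·2.898189 − 2.929908) / 3 = 2.887616
R(3,2) = (16·2.887616 − 2.888074) / 15 = 2.887585

2.8876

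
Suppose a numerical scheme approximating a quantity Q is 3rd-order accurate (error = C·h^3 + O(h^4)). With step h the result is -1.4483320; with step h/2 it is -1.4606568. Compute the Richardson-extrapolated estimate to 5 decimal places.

The leading error scales as h^3; refining by a factor of 2 reduces it by 2^3 = 8.
Extrapolated value = (8·A(h/2) − A(h)) / (8 − 1)
= (8·(-1.4606568) − (-1.4483320)) / 7
= -10.2369224 / 7 = -1.4624175

-1.46242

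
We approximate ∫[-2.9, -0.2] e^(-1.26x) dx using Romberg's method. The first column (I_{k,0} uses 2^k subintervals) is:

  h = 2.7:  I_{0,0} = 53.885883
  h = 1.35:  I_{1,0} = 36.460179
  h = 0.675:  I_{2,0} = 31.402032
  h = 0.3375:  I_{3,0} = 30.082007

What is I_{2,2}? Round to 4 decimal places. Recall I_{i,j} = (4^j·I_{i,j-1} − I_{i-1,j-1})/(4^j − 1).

29.6536

I_{1,1} = 36.460179 + (36.460179 − 53.885883)/3 = 30.651611
I_{2,1} = (4·31.402032 − 36.460179) / 3 = 29.715983
I_{2,2} = 29.715983 + (29.715983 − 30.651611)/15 = 29.653608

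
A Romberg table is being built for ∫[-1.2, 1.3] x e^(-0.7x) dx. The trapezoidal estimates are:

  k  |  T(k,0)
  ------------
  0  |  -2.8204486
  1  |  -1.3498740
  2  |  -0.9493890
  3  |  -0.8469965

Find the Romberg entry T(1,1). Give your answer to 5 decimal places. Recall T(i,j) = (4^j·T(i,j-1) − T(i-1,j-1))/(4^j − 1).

Richardson extrapolation on the trapezoidal column (denominator 4−1=3):
T(1,1) = (4·(-1.3498740) − (-2.8204486)) / 3 = -0.8596825

-0.85968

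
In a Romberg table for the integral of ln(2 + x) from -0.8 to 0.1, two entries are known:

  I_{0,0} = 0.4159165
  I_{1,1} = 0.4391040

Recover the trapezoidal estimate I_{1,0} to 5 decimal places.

0.43331

From I_{1,1} = (4·I_{1,0} − I_{0,0})/3, solve for I_{1,0}:
4·I_{1,0} = 3·0.4391040 + 0.4159165 = 1.7332285
I_{1,0} = 0.4333071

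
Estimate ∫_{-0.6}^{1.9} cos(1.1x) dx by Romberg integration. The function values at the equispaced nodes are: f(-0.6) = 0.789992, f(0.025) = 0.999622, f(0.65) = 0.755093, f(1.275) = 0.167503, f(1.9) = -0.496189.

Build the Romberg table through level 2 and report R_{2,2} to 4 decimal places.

1.3463

R_{0,0} (trapezoid, 1 panel, h=2.5000): 0.367254
R_{1,0} (trapezoid, 2 panels, h=1.2500): 1.127493
R_{2,0} (trapezoid, 4 panels, h=0.6250): 1.293200
R_{1,1} = 1.127493 + (1.127493 − 0.367254)/3 = 1.380906
R_{2,1} = 1.293200 + (1.293200 − 1.127493)/3 = 1.348436
R_{2,2} = 1.348436 + (1.348436 − 1.380906)/15 = 1.346271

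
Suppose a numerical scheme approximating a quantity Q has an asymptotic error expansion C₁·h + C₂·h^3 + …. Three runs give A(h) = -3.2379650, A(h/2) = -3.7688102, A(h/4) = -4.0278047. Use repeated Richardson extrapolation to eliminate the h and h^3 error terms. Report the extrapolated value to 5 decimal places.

-4.28496

First eliminate the h term (factor 2^1 = 2):
  B₁ = (2·(-3.7688102) − (-3.2379650))/1 = -4.2996554
  B₂ = (2·(-4.0278047) − (-3.7688102))/1 = -4.2867992
Then eliminate the h^3 term (factor 2^3 = 8):
  (8·(-4.2867992) − (-4.2996554))/7 = -4.2849626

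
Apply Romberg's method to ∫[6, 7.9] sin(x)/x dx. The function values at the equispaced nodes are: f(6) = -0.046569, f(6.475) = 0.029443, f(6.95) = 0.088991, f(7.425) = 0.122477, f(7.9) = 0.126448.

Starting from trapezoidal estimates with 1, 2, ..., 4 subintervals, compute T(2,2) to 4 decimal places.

T(0,0) (trapezoid, 1 panel, h=1.9000): 0.075885
T(1,0) (trapezoid, 2 panels, h=0.9500): 0.122484
T(2,0) (trapezoid, 4 panels, h=0.4750): 0.133404
T(1,1) = 0.122484 + (0.122484 − 0.075885)/3 = 0.138017
T(2,1) = 0.133404 + (0.133404 − 0.122484)/3 = 0.137044
T(2,2) = 0.137044 + (0.137044 − 0.138017)/15 = 0.136979

0.1370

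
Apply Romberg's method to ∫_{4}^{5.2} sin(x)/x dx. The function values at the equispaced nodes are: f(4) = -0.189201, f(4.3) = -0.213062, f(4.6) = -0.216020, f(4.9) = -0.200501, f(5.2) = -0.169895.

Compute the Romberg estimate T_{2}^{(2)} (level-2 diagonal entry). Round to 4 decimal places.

T_{0}^{(0)} (trapezoid, 1 panel, h=1.2000): -0.215458
T_{1}^{(0)} (trapezoid, 2 panels, h=0.6000): -0.237341
T_{2}^{(0)} (trapezoid, 4 panels, h=0.3000): -0.242739
T_{1}^{(1)} = -0.237341 + (-0.237341 − (-0.215458))/3 = -0.244635
T_{2}^{(1)} = -0.242739 + (-0.242739 − (-0.237341))/3 = -0.244538
T_{2}^{(2)} = -0.244538 + (-0.244538 − (-0.244635))/15 = -0.244532

-0.2445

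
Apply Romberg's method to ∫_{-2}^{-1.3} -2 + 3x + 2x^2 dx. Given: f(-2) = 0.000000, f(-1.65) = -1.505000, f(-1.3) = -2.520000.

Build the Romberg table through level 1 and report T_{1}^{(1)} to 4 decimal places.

T_{0}^{(0)} (trapezoid, 1 panel, h=0.7000): -0.882000
T_{1}^{(0)} (trapezoid, 2 panels, h=0.3500): -0.967750
T_{1}^{(1)} = -0.967750 + (-0.967750 − (-0.882000))/3 = -0.996333

-0.9963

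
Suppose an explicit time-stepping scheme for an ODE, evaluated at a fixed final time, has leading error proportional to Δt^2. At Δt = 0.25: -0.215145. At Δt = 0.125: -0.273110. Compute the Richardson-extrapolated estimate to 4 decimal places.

-0.2924

Extrapolated value = (4·A(Δt/2) − A(Δt)) / (4 − 1)
= (4·(-0.273110) − (-0.215145)) / 3
= -0.877295 / 3 = -0.292432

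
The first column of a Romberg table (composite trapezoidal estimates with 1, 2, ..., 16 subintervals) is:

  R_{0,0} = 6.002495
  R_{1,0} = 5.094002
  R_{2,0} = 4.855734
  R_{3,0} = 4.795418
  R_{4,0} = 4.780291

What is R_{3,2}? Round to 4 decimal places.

R_{2,1} = 4.855734 + (4.855734 − 5.094002)/3 = 4.776311
R_{3,1} = (4·4.795418 − 4.855734) / 3 = 4.775313
R_{3,2} = 4.775313 + (4.775313 − 4.776311)/15 = 4.775246

4.7752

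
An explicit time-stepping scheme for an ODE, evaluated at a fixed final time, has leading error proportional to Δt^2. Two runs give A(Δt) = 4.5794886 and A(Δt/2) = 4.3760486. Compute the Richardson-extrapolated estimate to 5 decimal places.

The leading error scales as Δt^2; refining by a factor of 2 reduces it by 2^2 = 4.
Extrapolated value = (4·A(Δt/2) − A(Δt)) / (4 − 1)
= (4·4.3760486 − 4.5794886) / 3
= 12.9247058 / 3 = 4.3082353

4.30824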